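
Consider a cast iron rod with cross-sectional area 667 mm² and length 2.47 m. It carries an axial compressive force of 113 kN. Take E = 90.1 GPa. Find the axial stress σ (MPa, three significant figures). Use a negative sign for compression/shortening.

-169 MPa

σ = N/A = -113000/667 = -169.4 MPa.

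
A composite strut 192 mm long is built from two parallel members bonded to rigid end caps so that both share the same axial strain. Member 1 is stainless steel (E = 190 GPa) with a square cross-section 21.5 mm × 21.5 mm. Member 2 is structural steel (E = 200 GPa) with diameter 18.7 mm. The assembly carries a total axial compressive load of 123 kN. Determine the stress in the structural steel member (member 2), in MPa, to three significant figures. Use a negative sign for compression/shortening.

-172 MPa

A_1 = 462.2 mm².
A_2 = 274.6 mm².
Equal strain + equilibrium ⇒ each member carries load in proportion to AE: A₁E₁ = 87830000 N, A₂E₂ = 54930000 N, ΣAE = 142800000 N.
σ₂ = P·E₂/ΣAE = -123000·200000/142800000 = -172.3 MPa.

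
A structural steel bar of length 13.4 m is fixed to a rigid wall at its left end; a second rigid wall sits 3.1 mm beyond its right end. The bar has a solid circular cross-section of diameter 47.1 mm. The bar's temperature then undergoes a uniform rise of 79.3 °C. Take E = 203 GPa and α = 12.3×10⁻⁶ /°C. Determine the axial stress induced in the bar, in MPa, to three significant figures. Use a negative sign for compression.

-151 MPa

Free thermal expansion αLΔT = 12.3e-6 · 13400 · 79.3 = 13.07 mm.
The walls engage after the gap closes; constrained expansion = 13.07 − 3.1 = 9.97 mm.
The walls impose strain ε = −(9.97)/13400 = -7.4405e-04; σ = Eε = 203000 · -7.4405e-04 = -151 MPa.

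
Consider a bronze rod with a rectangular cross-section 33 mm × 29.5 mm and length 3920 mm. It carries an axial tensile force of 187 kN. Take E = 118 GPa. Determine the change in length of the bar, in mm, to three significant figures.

6.38 mm

A = 973.5 mm².
δ_mech = NL/(AE) = 187000·3920/(973.5·118000) = 6.381 mm.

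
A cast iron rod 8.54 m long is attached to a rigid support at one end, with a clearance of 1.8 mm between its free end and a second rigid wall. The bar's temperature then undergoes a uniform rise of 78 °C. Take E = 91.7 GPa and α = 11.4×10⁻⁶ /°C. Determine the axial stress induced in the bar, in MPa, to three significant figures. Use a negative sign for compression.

-62.2 MPa

Free thermal expansion αLΔT = 11.4e-6 · 8540 · 78 = 7.594 mm.
The walls engage after the gap closes; constrained expansion = 7.594 − 1.8 = 5.794 mm.
The walls impose strain ε = −(5.794)/8540 = -6.7843e-04; σ = Eε = 91700 · -6.7843e-04 = -62.21 MPa.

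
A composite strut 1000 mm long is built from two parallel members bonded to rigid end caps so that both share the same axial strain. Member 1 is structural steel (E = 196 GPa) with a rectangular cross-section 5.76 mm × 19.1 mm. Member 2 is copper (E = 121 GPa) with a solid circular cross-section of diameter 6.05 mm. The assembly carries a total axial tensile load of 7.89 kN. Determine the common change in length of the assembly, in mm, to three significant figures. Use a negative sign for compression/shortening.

0.315 mm

A_1 = 110 mm².
A_2 = 28.75 mm².
Equal strain + equilibrium ⇒ each member carries load in proportion to AE: A₁E₁ = 21560000 N, A₂E₂ = 3478000 N, ΣAE = 25040000 N.
δ = PL/ΣAE = 7890·1000/25040000 = 0.3151 mm.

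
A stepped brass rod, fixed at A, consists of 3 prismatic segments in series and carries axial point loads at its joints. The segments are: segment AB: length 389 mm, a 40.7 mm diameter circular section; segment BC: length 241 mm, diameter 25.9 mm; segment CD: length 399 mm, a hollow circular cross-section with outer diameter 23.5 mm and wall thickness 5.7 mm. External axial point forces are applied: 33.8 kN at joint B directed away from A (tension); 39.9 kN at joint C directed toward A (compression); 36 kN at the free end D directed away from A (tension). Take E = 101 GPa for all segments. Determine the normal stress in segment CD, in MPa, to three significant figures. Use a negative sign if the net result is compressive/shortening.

113 MPa

Internal axial forces (sectioning from the free end, tension +): N_CD = 36 kN, N_BC = -3.9 kN, N_AB = 29.9 kN.
A_CD = 318.7 mm².
σ_CD = N_CD/A_CD = 36000/318.7 = 112.9 MPa.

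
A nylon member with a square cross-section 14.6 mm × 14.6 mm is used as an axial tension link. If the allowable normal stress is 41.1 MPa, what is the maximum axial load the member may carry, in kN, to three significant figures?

8.76 kN

A = 213.2 mm².
P_max = σ_allow · A = 41.1 · 213.2 = 8761 N = 8.761 kN.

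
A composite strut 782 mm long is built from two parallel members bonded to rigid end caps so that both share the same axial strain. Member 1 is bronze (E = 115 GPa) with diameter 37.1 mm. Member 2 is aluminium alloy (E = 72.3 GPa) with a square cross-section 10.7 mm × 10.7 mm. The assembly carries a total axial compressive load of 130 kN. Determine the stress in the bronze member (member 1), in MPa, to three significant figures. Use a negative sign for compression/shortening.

-113 MPa

A_1 = 1081 mm².
A_2 = 114.5 mm².
Equal strain + equilibrium ⇒ each member carries load in proportion to AE: A₁E₁ = 124300000 N, A₂E₂ = 8278000 N, ΣAE = 132600000 N.
σ₁ = P·E₁/ΣAE = -130000·115000/132600000 = -112.7 MPa.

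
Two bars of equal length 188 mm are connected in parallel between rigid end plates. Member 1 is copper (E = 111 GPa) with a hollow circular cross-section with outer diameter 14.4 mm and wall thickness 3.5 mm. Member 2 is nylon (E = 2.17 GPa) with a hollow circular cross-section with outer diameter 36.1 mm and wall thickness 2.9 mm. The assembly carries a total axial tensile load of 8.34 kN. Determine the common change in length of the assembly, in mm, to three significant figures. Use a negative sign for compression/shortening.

0.112 mm

A_1 = 119.9 mm².
A_2 = 302.5 mm².
Equal strain + equilibrium ⇒ each member carries load in proportion to AE: A₁E₁ = 13300000 N, A₂E₂ = 656400 N, ΣAE = 13960000 N.
δ = PL/ΣAE = 8340·188/13960000 = 0.1123 mm.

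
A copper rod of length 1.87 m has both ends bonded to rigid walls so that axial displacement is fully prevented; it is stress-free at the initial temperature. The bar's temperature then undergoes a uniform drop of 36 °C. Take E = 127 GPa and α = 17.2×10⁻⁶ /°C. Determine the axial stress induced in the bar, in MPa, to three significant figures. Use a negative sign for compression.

78.6 MPa

Free thermal expansion αLΔT = 17.2e-6 · 1870 · -36 = -1.158 mm.
The walls impose strain ε = −(-1.158)/1870 = 6.1920e-04; σ = Eε = 127000 · 6.1920e-04 = 78.64 MPa.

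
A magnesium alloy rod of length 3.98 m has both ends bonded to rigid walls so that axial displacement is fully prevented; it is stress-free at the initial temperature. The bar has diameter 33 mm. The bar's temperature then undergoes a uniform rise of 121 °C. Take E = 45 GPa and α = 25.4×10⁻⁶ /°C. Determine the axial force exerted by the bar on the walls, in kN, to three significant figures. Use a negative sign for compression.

-118 kN

Free thermal expansion αLΔT = 25.4e-6 · 3980 · 121 = 12.23 mm.
The walls impose strain ε = −(12.23)/3980 = -3.0734e-03; σ = Eε = 45000 · -3.0734e-03 = -138.3 MPa.
Wall reaction R = σ·A = -138.3·855.3 = -118300 N = -118.3 kN.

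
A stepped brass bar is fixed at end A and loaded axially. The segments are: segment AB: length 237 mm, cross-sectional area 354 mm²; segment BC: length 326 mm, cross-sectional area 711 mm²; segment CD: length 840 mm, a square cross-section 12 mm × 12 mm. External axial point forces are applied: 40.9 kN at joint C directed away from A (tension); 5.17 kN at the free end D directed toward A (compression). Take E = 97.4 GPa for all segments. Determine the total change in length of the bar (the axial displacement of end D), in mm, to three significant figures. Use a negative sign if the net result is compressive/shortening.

Internal axial forces (sectioning from the free end, tension +): N_CD = -5.17 kN, N_BC = 35.73 kN, N_AB = 35.73 kN.
A_CD = 144 mm².
δ_AB = 35730·237/(354·97400) = 0.2456 mm
δ_BC = 35730·326/(711·97400) = 0.1682 mm
δ_CD = -5170·840/(144·97400) = -0.3096 mm
δ = Σδ_i = 0.1042 mm.

0.104 mm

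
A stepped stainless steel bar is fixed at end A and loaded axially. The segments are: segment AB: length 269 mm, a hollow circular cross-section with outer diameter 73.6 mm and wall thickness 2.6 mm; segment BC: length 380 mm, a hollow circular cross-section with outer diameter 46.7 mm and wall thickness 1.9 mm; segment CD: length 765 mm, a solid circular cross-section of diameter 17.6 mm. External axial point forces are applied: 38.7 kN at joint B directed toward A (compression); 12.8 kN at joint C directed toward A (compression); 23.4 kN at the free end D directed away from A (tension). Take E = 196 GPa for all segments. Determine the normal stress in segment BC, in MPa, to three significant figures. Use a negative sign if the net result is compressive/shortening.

39.6 MPa

Internal axial forces (sectioning from the free end, tension +): N_CD = 23.4 kN, N_BC = 10.6 kN, N_AB = -28.1 kN.
A_BC = 267.4 mm².
σ_BC = N_BC/A_BC = 10600/267.4 = 39.64 MPa.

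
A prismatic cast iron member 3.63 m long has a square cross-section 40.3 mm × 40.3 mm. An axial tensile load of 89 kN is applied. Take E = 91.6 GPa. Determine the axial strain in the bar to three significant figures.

5.98e-04

A = 1624 mm².
σ = N/A = 54.8 MPa; ε = σ/E = 54.8/91600 = 5.983e-04.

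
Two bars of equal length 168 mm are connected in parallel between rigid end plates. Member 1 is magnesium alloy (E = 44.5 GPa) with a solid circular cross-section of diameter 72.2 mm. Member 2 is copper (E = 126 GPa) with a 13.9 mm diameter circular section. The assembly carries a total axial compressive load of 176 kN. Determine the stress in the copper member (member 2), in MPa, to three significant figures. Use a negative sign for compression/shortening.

-110 MPa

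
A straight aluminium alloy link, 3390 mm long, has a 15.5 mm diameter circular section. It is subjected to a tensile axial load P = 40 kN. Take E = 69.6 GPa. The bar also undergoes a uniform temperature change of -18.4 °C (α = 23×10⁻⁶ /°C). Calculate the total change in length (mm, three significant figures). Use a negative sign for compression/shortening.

8.89 mm

A = 188.7 mm².
δ_mech = NL/(AE) = 40000·3390/(188.7·69600) = 10.33 mm.
δ_thermal = αLΔT = 23e-6·3390·-18.4 = -1.435 mm.
δ = δ_mech + δ_thermal = 8.891 mm.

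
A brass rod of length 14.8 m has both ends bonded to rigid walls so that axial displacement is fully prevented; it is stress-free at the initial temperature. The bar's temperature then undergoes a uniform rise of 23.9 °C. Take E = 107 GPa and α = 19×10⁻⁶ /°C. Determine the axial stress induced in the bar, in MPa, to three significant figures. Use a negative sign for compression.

-48.6 MPa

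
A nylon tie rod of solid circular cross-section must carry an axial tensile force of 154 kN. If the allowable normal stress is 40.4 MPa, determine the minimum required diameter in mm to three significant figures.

69.7 mm

Required area A ≥ P/σ_allow = 154000/40.4 = 3812 mm².
For a solid circular section, d ≥ √(4A/π) = 69.67 mm.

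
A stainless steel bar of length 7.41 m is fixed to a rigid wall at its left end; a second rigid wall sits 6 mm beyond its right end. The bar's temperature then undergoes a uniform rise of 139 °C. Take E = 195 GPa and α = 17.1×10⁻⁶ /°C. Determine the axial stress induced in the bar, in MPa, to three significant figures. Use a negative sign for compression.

Free thermal expansion αLΔT = 17.1e-6 · 7410 · 139 = 17.61 mm.
The walls engage after the gap closes; constrained expansion = 17.61 − 6 = 11.61 mm.
The walls impose strain ε = −(11.61)/7410 = -1.5672e-03; σ = Eε = 195000 · -1.5672e-03 = -305.6 MPa.

-306 MPa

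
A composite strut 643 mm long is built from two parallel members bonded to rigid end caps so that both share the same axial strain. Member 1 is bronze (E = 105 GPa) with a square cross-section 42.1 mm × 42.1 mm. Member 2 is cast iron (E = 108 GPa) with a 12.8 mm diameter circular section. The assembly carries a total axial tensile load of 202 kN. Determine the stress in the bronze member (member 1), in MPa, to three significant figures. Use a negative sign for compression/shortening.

106 MPa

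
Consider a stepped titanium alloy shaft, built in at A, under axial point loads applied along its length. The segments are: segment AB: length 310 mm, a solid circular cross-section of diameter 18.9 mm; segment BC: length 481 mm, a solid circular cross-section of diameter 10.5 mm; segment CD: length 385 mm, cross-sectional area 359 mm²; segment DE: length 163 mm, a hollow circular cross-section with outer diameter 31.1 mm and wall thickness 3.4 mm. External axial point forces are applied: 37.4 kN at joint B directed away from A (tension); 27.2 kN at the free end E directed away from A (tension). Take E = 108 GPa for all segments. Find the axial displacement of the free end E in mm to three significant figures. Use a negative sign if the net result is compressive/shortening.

2.47 mm

Internal axial forces (sectioning from the free end, tension +): N_DE = 27.2 kN, N_CD = 27.2 kN, N_BC = 27.2 kN, N_AB = 64.6 kN.
A_AB = 280.6 mm².
A_BC = 86.59 mm².
A_DE = 295.9 mm².
δ_AB = 64600·310/(280.6·108000) = 0.6609 mm
δ_BC = 27200·481/(86.59·108000) = 1.399 mm
δ_CD = 27200·385/(359·108000) = 0.2701 mm
δ_DE = 27200·163/(295.9·108000) = 0.1387 mm
δ = Σδ_i = 2.469 mm.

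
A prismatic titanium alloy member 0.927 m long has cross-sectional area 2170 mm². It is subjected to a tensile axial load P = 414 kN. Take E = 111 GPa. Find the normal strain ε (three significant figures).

0.00172

σ = N/A = 190.8 MPa; ε = σ/E = 190.8/111000 = 1.719e-03.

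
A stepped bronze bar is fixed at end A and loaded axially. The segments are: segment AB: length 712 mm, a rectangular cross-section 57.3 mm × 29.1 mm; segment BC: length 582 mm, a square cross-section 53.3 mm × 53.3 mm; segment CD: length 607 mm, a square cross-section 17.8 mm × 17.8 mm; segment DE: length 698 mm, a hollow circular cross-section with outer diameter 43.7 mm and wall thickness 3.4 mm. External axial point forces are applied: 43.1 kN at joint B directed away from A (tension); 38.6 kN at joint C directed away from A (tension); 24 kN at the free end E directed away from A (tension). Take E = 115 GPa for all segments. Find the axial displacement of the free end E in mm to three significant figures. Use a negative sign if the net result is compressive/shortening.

Internal axial forces (sectioning from the free end, tension +): N_DE = 24 kN, N_CD = 24 kN, N_BC = 62.6 kN, N_AB = 105.7 kN.
A_AB = 1667 mm².
A_BC = 2841 mm².
A_CD = 316.8 mm².
A_DE = 430.5 mm².
δ_AB = 105700·712/(1667·115000) = 0.3925 mm
δ_BC = 62600·582/(2841·115000) = 0.1115 mm
δ_CD = 24000·607/(316.8·115000) = 0.3998 mm
δ_DE = 24000·698/(430.5·115000) = 0.3384 mm
δ = Σδ_i = 1.242 mm.

1.24 mm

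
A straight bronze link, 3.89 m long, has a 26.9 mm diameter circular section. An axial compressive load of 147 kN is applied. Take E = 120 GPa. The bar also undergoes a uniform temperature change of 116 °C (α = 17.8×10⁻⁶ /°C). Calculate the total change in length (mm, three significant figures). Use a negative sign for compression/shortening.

-0.353 mm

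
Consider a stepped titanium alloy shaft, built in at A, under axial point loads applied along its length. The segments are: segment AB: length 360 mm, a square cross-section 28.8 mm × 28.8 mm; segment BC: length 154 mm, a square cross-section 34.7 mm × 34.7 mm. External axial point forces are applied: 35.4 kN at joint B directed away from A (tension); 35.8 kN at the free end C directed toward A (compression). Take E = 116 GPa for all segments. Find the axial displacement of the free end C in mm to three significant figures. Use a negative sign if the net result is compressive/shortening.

-0.0410 mm

Internal axial forces (sectioning from the free end, tension +): N_BC = -35.8 kN, N_AB = -0.4 kN.
A_AB = 829.4 mm².
A_BC = 1204 mm².
δ_AB = -400·360/(829.4·116000) = -0.001497 mm
δ_BC = -35800·154/(1204·116000) = -0.03947 mm
δ = Σδ_i = -0.04097 mm.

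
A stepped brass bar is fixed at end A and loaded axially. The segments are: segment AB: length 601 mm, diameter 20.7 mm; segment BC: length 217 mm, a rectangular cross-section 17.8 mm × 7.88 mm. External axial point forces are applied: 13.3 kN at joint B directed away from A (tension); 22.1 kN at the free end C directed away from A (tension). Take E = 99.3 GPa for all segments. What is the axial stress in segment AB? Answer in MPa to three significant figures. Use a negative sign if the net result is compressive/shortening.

Internal axial forces (sectioning from the free end, tension +): N_BC = 22.1 kN, N_AB = 35.4 kN.
A_AB = 336.5 mm².
σ_AB = N_AB/A_AB = 35400/336.5 = 105.2 MPa.

105 MPa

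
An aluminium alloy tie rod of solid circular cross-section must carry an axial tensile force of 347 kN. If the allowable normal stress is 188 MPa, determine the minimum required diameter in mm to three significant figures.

48.5 mm

Required area A ≥ P/σ_allow = 347000/188 = 1846 mm².
For a solid circular section, d ≥ √(4A/π) = 48.48 mm.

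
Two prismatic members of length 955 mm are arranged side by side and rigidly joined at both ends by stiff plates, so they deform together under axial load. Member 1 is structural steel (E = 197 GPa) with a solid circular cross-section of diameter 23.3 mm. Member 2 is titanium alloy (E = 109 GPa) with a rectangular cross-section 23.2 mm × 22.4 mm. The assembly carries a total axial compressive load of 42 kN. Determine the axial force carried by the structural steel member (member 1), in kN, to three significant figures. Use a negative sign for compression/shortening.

A_1 = 426.4 mm².
A_2 = 519.7 mm².
Equal strain + equilibrium ⇒ each member carries load in proportion to AE: A₁E₁ = 84000000 N, A₂E₂ = 56650000 N, ΣAE = 140600000 N.
F₁ = P·A₁E₁/ΣAE = -42000·84000000/140600000 = -25080 N.

-25.1 kN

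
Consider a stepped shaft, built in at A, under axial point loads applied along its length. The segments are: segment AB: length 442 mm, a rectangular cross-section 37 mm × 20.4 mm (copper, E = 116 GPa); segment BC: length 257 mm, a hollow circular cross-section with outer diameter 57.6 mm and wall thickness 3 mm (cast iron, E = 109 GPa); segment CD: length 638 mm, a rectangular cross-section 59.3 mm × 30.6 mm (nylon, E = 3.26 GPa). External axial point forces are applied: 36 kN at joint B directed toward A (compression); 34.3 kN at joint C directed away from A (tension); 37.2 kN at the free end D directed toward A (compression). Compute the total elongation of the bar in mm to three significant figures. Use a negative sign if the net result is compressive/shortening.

Internal axial forces (sectioning from the free end, tension +): N_CD = -37.2 kN, N_BC = -2.9 kN, N_AB = -38.9 kN.
A_AB = 754.8 mm².
A_BC = 514.6 mm².
A_CD = 1815 mm².
δ_AB = -38900·442/(754.8·116000) = -0.1964 mm
δ_BC = -2900·257/(514.6·109000) = -0.01329 mm
δ_CD = -37200·638/(1815·3260) = -4.012 mm
δ = Σδ_i = -4.222 mm.

-4.22 mm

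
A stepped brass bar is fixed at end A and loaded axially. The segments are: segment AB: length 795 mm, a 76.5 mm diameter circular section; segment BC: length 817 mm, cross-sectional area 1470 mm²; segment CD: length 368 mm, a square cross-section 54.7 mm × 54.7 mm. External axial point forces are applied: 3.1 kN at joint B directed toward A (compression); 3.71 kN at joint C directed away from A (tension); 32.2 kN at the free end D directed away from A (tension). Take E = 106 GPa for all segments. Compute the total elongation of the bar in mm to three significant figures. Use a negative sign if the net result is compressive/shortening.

0.279 mm

Internal axial forces (sectioning from the free end, tension +): N_CD = 32.2 kN, N_BC = 35.91 kN, N_AB = 32.81 kN.
A_AB = 4596 mm².
A_CD = 2992 mm².
δ_AB = 32810·795/(4596·106000) = 0.05354 mm
δ_BC = 35910·817/(1470·106000) = 0.1883 mm
δ_CD = 32200·368/(2992·106000) = 0.03736 mm
δ = Σδ_i = 0.2792 mm.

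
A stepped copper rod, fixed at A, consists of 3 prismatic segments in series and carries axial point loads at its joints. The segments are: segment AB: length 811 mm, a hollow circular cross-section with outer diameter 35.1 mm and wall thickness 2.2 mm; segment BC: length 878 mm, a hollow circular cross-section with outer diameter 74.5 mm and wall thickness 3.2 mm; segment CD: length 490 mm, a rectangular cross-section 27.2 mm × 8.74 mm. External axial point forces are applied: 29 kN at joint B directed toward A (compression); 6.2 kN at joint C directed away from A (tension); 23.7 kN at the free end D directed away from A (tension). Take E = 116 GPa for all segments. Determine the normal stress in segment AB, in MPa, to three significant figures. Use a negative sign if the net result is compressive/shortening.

3.96 MPa

Internal axial forces (sectioning from the free end, tension +): N_CD = 23.7 kN, N_BC = 29.9 kN, N_AB = 0.9 kN.
A_AB = 227.4 mm².
σ_AB = N_AB/A_AB = 900/227.4 = 3.958 MPa.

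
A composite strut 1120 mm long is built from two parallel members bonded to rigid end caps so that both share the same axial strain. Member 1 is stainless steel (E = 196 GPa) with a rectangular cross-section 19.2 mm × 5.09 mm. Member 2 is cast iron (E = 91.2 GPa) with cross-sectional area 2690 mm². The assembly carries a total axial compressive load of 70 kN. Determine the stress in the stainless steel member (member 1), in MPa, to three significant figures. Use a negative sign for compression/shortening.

A_1 = 97.73 mm².
Equal strain + equilibrium ⇒ each member carries load in proportion to AE: A₁E₁ = 19150000 N, A₂E₂ = 245300000 N, ΣAE = 264500000 N.
σ₁ = P·E₁/ΣAE = -70000·196000/264500000 = -51.87 MPa.

-51.9 MPa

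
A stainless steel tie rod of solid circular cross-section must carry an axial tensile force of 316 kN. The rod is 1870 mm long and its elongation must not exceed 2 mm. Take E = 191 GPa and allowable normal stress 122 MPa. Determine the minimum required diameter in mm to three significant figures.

57.4 mm

Required area A ≥ P/σ_allow = 316000/122 = 2590 mm².
For a solid circular section, d ≥ √(4A/π) = 57.43 mm.
Elongation limit: A ≥ PL/(Eδ_allow) = 316000·1870/(191000·2) = 1547 mm² ⇒ d ≥ 44.38 mm.
The stress limit governs.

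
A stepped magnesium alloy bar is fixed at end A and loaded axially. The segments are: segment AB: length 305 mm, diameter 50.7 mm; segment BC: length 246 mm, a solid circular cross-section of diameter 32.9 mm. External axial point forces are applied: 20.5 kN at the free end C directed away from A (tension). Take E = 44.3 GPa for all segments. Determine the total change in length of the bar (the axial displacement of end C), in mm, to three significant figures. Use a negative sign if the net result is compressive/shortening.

0.204 mm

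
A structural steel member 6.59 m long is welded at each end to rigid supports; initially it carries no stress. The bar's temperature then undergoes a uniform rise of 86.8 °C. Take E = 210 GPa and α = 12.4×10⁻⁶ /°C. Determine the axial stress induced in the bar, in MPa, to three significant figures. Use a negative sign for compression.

Free thermal expansion αLΔT = 12.4e-6 · 6590 · 86.8 = 7.093 mm.
The walls impose strain ε = −(7.093)/6590 = -1.0763e-03; σ = Eε = 210000 · -1.0763e-03 = -226 MPa.

-226 MPa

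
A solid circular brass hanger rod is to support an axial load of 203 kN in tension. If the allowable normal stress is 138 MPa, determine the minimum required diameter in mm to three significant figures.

43.3 mm

Required area A ≥ P/σ_allow = 203000/138 = 1471 mm².
For a solid circular section, d ≥ √(4A/π) = 43.28 mm.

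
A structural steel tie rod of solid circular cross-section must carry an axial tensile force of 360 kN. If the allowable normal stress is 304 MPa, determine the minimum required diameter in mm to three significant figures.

Required area A ≥ P/σ_allow = 360000/304 = 1184 mm².
For a solid circular section, d ≥ √(4A/π) = 38.83 mm.

38.8 mm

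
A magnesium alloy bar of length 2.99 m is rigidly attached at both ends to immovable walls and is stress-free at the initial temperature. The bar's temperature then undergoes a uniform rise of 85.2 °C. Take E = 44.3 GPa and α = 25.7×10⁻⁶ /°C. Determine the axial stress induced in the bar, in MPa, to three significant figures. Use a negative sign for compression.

-97.0 MPa

Free thermal expansion αLΔT = 25.7e-6 · 2990 · 85.2 = 6.547 mm.
The walls impose strain ε = −(6.547)/2990 = -2.1896e-03; σ = Eε = 44300 · -2.1896e-03 = -97 MPa.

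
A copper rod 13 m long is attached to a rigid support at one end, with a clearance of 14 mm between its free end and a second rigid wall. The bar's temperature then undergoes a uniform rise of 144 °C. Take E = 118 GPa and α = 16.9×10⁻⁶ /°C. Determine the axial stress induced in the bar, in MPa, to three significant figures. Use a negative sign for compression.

-160 MPa

Free thermal expansion αLΔT = 16.9e-6 · 13000 · 144 = 31.64 mm.
The walls engage after the gap closes; constrained expansion = 31.64 − 14 = 17.64 mm.
The walls impose strain ε = −(17.64)/13000 = -1.3567e-03; σ = Eε = 118000 · -1.3567e-03 = -160.1 MPa.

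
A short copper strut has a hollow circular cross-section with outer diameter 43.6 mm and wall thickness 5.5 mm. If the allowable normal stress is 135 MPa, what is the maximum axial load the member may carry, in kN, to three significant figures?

A = 658.3 mm².
P_max = σ_allow · A = 135 · 658.3 = 88870 N = 88.87 kN.

88.9 kN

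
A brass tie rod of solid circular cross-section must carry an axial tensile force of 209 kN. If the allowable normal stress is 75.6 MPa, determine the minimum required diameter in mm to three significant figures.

Required area A ≥ P/σ_allow = 209000/75.6 = 2765 mm².
For a solid circular section, d ≥ √(4A/π) = 59.33 mm.

59.3 mm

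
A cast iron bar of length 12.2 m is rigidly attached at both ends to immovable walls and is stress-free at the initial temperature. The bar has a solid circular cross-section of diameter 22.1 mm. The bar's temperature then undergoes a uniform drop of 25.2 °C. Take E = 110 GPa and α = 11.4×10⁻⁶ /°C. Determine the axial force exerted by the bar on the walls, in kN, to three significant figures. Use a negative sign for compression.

12.1 kN

Free thermal expansion αLΔT = 11.4e-6 · 12200 · -25.2 = -3.505 mm.
The walls impose strain ε = −(-3.505)/12200 = 2.8728e-04; σ = Eε = 110000 · 2.8728e-04 = 31.6 MPa.
Wall reaction R = σ·A = 31.6·383.6 = 12120 N = 12.12 kN.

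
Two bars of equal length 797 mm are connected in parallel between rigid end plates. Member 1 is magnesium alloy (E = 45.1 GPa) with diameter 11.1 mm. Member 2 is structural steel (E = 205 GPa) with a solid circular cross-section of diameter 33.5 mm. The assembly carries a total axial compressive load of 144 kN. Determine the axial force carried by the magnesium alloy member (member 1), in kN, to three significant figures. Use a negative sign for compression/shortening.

-3.40 kN

A_1 = 96.77 mm².
A_2 = 881.4 mm².
Equal strain + equilibrium ⇒ each member carries load in proportion to AE: A₁E₁ = 4364000 N, A₂E₂ = 180700000 N, ΣAE = 185100000 N.
F₁ = P·A₁E₁/ΣAE = -144000·4364000/185100000 = -3396 N.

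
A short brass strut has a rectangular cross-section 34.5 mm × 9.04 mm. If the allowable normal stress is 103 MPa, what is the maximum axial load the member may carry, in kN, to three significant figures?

A = 311.9 mm².
P_max = σ_allow · A = 103 · 311.9 = 32120 N = 32.12 kN.

32.1 kN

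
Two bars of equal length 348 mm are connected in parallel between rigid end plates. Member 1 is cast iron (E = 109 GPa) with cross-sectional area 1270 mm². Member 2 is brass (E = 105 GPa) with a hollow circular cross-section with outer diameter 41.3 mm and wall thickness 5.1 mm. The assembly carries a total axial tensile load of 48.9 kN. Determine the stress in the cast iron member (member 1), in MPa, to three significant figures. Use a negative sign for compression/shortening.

26.7 MPa

A_2 = 580 mm².
Equal strain + equilibrium ⇒ each member carries load in proportion to AE: A₁E₁ = 138400000 N, A₂E₂ = 60900000 N, ΣAE = 199300000 N.
σ₁ = P·E₁/ΣAE = 48900·109000/199300000 = 26.74 MPa.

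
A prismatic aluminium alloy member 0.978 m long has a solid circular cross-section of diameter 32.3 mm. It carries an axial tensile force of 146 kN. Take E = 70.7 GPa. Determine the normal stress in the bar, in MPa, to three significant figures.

A = 819.4 mm².
σ = N/A = 146000/819.4 = 178.2 MPa.

178 MPa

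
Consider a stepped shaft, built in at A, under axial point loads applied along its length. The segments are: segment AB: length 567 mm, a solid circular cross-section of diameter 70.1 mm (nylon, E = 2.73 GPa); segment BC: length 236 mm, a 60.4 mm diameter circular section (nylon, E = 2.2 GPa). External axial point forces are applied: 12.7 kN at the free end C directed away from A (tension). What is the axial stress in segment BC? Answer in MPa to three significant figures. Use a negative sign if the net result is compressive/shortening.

Internal axial forces (sectioning from the free end, tension +): N_BC = 12.7 kN, N_AB = 12.7 kN.
A_BC = 2865 mm².
σ_BC = N_BC/A_BC = 12700/2865 = 4.432 MPa.

4.43 MPa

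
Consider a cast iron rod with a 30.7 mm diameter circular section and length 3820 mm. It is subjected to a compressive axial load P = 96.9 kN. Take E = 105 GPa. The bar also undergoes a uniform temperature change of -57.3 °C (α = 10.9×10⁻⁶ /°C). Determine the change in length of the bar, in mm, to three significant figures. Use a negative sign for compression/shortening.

-7.15 mm

A = 740.2 mm².
δ_mech = NL/(AE) = -96900·3820/(740.2·105000) = -4.762 mm.
δ_thermal = αLΔT = 10.9e-6·3820·-57.3 = -2.386 mm.
δ = δ_mech + δ_thermal = -7.148 mm.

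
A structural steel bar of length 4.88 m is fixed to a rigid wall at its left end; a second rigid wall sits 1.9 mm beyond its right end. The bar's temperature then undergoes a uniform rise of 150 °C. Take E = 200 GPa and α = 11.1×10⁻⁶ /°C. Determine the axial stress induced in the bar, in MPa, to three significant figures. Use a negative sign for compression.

-255 MPa

Free thermal expansion αLΔT = 11.1e-6 · 4880 · 150 = 8.125 mm.
The walls engage after the gap closes; constrained expansion = 8.125 − 1.9 = 6.225 mm.
The walls impose strain ε = −(6.225)/4880 = -1.2757e-03; σ = Eε = 200000 · -1.2757e-03 = -255.1 MPa.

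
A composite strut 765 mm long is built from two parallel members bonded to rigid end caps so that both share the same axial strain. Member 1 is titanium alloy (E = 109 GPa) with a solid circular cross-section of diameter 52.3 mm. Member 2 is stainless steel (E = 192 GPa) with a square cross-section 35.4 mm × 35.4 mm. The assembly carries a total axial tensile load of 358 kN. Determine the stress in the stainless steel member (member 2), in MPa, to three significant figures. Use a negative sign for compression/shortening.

A_1 = 2148 mm².
A_2 = 1253 mm².
Equal strain + equilibrium ⇒ each member carries load in proportion to AE: A₁E₁ = 234200000 N, A₂E₂ = 240600000 N, ΣAE = 474800000 N.
σ₂ = P·E₂/ΣAE = 358000·192000/474800000 = 144.8 MPa.

145 MPa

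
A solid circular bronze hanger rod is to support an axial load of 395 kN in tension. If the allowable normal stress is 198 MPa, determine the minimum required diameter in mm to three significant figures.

50.4 mm

Required area A ≥ P/σ_allow = 395000/198 = 1995 mm².
For a solid circular section, d ≥ √(4A/π) = 50.4 mm.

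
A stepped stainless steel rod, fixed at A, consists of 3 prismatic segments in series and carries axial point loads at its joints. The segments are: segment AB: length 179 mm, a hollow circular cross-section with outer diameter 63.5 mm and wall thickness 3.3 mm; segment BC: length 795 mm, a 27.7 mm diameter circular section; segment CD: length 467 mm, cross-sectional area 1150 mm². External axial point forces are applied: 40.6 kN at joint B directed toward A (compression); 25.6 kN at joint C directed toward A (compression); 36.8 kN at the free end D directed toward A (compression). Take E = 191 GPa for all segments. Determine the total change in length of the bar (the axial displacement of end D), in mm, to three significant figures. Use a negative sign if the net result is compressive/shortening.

-0.664 mm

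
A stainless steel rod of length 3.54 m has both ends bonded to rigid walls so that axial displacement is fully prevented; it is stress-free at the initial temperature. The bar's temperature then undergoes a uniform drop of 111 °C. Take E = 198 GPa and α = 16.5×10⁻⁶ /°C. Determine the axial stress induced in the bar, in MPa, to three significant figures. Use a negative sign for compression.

Free thermal expansion αLΔT = 16.5e-6 · 3540 · -111 = -6.484 mm.
The walls impose strain ε = −(-6.484)/3540 = 1.8315e-03; σ = Eε = 198000 · 1.8315e-03 = 362.6 MPa.

363 MPa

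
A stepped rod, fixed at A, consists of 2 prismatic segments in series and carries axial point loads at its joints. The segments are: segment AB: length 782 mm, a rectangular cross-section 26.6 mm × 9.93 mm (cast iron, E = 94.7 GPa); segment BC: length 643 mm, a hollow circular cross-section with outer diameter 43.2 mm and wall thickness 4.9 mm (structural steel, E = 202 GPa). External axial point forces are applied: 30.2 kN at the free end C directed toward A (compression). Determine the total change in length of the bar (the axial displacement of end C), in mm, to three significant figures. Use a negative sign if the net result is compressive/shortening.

Internal axial forces (sectioning from the free end, tension +): N_BC = -30.2 kN, N_AB = -30.2 kN.
A_AB = 264.1 mm².
A_BC = 589.6 mm².
δ_AB = -30200·782/(264.1·94700) = -0.9441 mm
δ_BC = -30200·643/(589.6·202000) = -0.1631 mm
δ = Σδ_i = -1.107 mm.

-1.11 mm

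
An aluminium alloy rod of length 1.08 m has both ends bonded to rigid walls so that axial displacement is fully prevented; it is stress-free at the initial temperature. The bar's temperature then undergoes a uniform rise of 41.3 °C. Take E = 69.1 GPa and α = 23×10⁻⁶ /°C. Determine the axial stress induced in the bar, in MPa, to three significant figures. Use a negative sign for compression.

-65.6 MPa

Free thermal expansion αLΔT = 23e-6 · 1080 · 41.3 = 1.026 mm.
The walls impose strain ε = −(1.026)/1080 = -9.4990e-04; σ = Eε = 69100 · -9.4990e-04 = -65.64 MPa.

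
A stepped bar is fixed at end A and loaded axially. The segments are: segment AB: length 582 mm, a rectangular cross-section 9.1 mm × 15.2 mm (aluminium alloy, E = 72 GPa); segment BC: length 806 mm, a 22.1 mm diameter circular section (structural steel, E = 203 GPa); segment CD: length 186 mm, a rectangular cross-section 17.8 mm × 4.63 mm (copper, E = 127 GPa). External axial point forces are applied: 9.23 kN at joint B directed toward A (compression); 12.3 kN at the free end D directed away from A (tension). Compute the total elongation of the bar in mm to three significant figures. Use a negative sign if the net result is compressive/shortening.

0.525 mm

Internal axial forces (sectioning from the free end, tension +): N_CD = 12.3 kN, N_BC = 12.3 kN, N_AB = 3.07 kN.
A_AB = 138.3 mm².
A_BC = 383.6 mm².
A_CD = 82.41 mm².
δ_AB = 3070·582/(138.3·72000) = 0.1794 mm
δ_BC = 12300·806/(383.6·203000) = 0.1273 mm
δ_CD = 12300·186/(82.41·127000) = 0.2186 mm
δ = Σδ_i = 0.5253 mm.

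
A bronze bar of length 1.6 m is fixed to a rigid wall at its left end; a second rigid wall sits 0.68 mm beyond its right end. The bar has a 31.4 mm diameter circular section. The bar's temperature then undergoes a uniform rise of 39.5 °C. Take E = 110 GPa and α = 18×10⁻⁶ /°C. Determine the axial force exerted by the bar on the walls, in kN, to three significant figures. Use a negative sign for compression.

-24.4 kN

Free thermal expansion αLΔT = 18e-6 · 1600 · 39.5 = 1.138 mm.
The walls engage after the gap closes; constrained expansion = 1.138 − 0.68 = 0.4576 mm.
The walls impose strain ε = −(0.4576)/1600 = -2.8600e-04; σ = Eε = 110000 · -2.8600e-04 = -31.46 MPa.
Wall reaction R = σ·A = -31.46·774.4 = -24360 N = -24.36 kN.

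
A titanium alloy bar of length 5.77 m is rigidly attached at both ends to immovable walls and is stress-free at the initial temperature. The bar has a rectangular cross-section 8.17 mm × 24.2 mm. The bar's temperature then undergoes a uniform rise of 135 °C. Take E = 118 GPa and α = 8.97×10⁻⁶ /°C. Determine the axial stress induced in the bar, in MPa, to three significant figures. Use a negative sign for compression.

Free thermal expansion αLΔT = 8.97e-6 · 5770 · 135 = 6.987 mm.
The walls impose strain ε = −(6.987)/5770 = -1.2110e-03; σ = Eε = 118000 · -1.2110e-03 = -142.9 MPa.

-143 MPa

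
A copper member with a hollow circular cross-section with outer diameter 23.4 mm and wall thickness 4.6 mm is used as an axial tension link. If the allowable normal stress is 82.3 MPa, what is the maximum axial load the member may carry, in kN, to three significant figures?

A = 271.7 mm².
P_max = σ_allow · A = 82.3 · 271.7 = 22360 N = 22.36 kN.

22.4 kN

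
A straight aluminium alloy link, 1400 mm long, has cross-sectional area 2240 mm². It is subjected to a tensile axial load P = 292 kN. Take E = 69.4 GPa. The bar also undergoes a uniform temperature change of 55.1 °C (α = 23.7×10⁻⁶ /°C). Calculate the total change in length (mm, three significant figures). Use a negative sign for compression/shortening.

4.46 mm

δ_mech = NL/(AE) = 292000·1400/(2240·69400) = 2.63 mm.
δ_thermal = αLΔT = 23.7e-6·1400·55.1 = 1.828 mm.
δ = δ_mech + δ_thermal = 4.458 mm.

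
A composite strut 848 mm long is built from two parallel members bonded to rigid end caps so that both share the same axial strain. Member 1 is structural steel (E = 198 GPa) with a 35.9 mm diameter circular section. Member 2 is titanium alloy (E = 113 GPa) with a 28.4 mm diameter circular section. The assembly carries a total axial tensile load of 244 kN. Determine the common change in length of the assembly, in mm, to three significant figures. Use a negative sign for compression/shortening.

A_1 = 1012 mm².
A_2 = 633.5 mm².
Equal strain + equilibrium ⇒ each member carries load in proportion to AE: A₁E₁ = 200400000 N, A₂E₂ = 71580000 N, ΣAE = 272000000 N.
δ = PL/ΣAE = 244000·848/272000000 = 0.7607 mm.

0.761 mm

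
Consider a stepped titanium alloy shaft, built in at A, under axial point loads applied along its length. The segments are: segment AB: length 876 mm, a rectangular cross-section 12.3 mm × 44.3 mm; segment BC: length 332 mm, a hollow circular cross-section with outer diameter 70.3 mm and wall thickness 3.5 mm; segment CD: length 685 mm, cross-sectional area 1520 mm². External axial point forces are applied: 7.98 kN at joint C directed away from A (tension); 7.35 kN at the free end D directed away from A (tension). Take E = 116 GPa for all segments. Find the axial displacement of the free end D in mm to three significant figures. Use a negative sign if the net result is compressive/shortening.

0.301 mm

Internal axial forces (sectioning from the free end, tension +): N_CD = 7.35 kN, N_BC = 15.33 kN, N_AB = 15.33 kN.
A_AB = 544.9 mm².
A_BC = 734.5 mm².
δ_AB = 15330·876/(544.9·116000) = 0.2125 mm
δ_BC = 15330·332/(734.5·116000) = 0.05973 mm
δ_CD = 7350·685/(1520·116000) = 0.02855 mm
δ = Σδ_i = 0.3008 mm.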